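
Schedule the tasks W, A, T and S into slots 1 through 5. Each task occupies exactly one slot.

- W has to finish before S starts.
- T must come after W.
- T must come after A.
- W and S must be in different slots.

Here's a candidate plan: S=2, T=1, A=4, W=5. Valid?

T must come after W — violated.
T must come after A — violated.
W and S must be in different slots — holds.
W has to finish before S starts — violated.

Invalid. T must come after W.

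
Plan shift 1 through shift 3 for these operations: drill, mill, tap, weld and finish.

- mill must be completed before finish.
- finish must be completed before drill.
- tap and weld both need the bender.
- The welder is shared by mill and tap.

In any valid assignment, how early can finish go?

Precedence pushes finish to at least shift 2; downstream work caps finish at shift 2.
finish at shift 2 is achievable: weld=shift 1; mill=shift 1; drill=shift 3; tap=shift 2; finish=shift 2.

shift 2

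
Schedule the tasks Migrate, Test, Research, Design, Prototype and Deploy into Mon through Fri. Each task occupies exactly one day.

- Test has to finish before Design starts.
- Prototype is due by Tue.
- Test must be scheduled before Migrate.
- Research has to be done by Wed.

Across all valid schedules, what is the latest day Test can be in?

Thu

Downstream work caps Test at Thu.
Test at Thu is achievable: Deploy=Mon; Research=Mon; Design=Fri; Migrate=Fri; Test=Thu; Prototype=Mon.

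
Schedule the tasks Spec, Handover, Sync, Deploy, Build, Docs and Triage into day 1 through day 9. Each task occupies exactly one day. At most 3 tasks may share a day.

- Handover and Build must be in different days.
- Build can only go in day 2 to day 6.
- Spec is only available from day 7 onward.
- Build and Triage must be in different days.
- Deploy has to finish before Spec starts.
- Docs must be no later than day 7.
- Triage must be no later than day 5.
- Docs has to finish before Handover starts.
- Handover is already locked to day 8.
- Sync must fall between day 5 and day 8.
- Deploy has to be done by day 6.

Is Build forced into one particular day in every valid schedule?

No

Build can be day 2 (e.g. Spec=day 7; Handover=day 8; Sync=day 5; Triage=day 1; Deploy=day 1; Build=day 2; Docs=day 1) or day 3 (e.g. Spec in day 7; Deploy in day 1; Handover in day 8; Build in day 3; Docs in day 1; Sync in day 5; Triage in day 1).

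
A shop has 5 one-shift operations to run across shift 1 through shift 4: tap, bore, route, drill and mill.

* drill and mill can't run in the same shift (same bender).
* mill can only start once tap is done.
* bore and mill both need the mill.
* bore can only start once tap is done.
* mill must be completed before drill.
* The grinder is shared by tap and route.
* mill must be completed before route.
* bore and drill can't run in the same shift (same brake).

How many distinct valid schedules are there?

Splitting on bore: it can be shift 2 (1), shift 3 (2), shift 4 (2). Listing each branch's schedules as (tap, route, drill, mill) by shift number:
bore=shift 2: (1,4,4,3) — 1.
bore=shift 3: (1,3,4,2) (1,4,4,2) — 2.
bore=shift 4: (1,3,3,2) (1,4,3,2) — 2.
Summing: 1 + 2 + 2 = 5.

5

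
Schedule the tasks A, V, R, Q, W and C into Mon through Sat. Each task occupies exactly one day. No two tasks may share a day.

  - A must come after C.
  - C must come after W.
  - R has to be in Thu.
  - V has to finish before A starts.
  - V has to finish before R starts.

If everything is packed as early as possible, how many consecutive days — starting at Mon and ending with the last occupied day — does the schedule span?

The precedence chain requires at least 3 distinct days.
With at most 1 per day and 6 tasks, at least 6 days are needed.
R can't be placed before Thu — that is day 4 counting from Mon — so the schedule must run through at least 4 days.
6 works (last occupied day: Sat): for example Q -> Sat, A -> Fri, C -> Wed, W -> Tue, V -> Mon, R -> Thu.

6 days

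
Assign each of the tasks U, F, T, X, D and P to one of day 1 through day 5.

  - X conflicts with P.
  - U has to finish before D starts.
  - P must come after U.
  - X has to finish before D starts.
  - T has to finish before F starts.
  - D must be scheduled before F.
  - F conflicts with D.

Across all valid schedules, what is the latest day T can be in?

day 4

Downstream work caps T at day 4.
T at day 4 is achievable: D -> day 2, X -> day 1, F -> day 5, U -> day 1, P -> day 2, T -> day 4.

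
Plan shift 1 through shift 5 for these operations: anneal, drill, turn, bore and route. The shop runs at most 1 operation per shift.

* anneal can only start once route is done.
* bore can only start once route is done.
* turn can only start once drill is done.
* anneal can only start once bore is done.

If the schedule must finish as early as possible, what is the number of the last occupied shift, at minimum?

The precedence chain requires at least 3 distinct shifts.
With at most 1 per shift and 5 operations, at least 5 shifts are needed.
5 works (last occupied shift: shift 5): for example route=shift 1; drill=shift 4; bore=shift 2; anneal=shift 3; turn=shift 5.

shift 5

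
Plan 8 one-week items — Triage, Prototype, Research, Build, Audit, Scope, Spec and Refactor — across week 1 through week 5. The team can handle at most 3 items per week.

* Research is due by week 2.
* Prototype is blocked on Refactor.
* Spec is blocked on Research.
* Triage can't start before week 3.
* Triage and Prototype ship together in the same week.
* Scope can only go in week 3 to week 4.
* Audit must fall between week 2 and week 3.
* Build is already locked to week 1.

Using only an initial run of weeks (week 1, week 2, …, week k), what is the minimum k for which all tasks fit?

3

The precedence chain requires at least 2 distinct weeks.
With at most 3 per week and 8 tasks, at least 3 weeks are needed.
Triage can't be placed before week 3, so the schedule must run through at least week 3.
3 works (last occupied week: week 3): for example Triage=week 3, Audit=week 2, Build=week 1, Prototype=week 3, Research=week 1, Scope=week 3, Spec=week 2, Refactor=week 1.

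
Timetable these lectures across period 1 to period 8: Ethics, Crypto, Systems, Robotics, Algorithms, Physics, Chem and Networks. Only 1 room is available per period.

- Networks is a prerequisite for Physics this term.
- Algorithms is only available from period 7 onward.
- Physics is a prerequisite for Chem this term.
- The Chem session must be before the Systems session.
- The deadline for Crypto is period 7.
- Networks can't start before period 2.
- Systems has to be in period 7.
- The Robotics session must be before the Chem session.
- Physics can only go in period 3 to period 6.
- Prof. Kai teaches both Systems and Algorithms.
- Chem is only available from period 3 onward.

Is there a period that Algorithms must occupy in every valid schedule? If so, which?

period 8

Algorithms's window is period 7–period 8.
Systems is fixed at period 7, and Algorithms can't share a period with Systems.
So Algorithms must be period 8.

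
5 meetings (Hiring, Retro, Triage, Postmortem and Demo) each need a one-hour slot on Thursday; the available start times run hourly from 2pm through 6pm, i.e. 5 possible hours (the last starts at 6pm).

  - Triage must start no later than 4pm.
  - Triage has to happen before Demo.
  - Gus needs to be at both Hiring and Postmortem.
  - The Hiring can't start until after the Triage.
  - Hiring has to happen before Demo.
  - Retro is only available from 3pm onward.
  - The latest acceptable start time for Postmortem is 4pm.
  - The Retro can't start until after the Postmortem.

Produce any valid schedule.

Retro=3pm; Demo=4pm; Triage=2pm; Postmortem=2pm; Hiring=3pm

Checking: Hiring(3pm) before Demo(4pm); Triage(2pm) before Hiring(3pm); Postmortem(2pm) before Retro(3pm); Triage(2pm) before Demo(4pm); Hiring(3pm) != Postmortem(2pm); Postmortem=2pm in [2pm,4pm]; Retro=3pm in [3pm,6pm]; Triage=2pm in [2pm,4pm].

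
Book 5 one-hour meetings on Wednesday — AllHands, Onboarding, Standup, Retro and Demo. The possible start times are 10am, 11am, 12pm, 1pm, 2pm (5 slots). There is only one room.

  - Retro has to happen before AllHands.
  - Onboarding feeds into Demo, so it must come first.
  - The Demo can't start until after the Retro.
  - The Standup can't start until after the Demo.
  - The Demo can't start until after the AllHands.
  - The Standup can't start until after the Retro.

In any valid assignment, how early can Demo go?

1pm

Precedence pushes Demo to at least 12pm; downstream work caps Demo at 1pm.
Demo at 1pm is achievable: Retro=10am, Onboarding=12pm, Demo=1pm, Standup=2pm, AllHands=11am.
Nothing earlier works — the capacity limit rule out every slot before 1pm.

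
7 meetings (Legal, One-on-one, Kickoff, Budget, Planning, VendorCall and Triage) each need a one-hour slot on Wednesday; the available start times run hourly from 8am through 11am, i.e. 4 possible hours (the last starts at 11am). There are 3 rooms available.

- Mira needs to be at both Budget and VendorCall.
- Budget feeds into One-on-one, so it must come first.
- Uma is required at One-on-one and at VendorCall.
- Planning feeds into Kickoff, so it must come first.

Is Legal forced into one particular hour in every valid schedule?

Legal can be 8am (e.g. Triage -> 9am, Budget -> 8am, Kickoff -> 9am, Legal -> 8am, VendorCall -> 10am, Planning -> 8am, One-on-one -> 9am) or 9am (e.g. Legal=9am; One-on-one=9am; Kickoff=9am; VendorCall=10am; Triage=8am; Budget=8am; Planning=8am).

No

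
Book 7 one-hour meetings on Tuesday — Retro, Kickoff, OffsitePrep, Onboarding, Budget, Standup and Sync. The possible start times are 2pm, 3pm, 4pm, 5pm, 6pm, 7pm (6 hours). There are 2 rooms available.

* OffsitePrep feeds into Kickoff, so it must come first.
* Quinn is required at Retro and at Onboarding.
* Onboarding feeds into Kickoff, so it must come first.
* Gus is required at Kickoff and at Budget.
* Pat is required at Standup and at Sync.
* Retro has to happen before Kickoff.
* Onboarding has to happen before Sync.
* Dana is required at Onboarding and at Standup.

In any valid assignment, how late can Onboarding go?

6pm

Downstream work caps Onboarding at 6pm.
Onboarding at 6pm is achievable: Retro in 2pm, Standup in 3pm, OffsitePrep in 2pm, Sync in 7pm, Onboarding in 6pm, Budget in 3pm, Kickoff in 7pm.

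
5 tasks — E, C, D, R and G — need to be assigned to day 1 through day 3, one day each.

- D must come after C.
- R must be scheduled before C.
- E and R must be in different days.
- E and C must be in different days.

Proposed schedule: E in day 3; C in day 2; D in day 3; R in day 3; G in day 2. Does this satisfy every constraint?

No — it violates: E and R must be in different days

E and C must be in different days — holds.
R must be scheduled before C — violated.
E and R must be in different days — violated.
D must come after C — holds.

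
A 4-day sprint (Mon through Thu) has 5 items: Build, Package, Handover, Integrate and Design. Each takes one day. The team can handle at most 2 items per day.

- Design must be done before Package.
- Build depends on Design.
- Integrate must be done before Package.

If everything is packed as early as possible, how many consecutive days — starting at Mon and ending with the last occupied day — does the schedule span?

The precedence chain requires at least 2 distinct days.
With at most 2 per day and 5 work items, at least 3 days are needed.
3 works (last occupied day: Wed): for example Integrate -> Mon; Build -> Tue; Design -> Mon; Package -> Tue; Handover -> Wed.

3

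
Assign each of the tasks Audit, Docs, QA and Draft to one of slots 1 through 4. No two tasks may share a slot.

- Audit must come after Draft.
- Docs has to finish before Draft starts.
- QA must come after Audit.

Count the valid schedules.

1

Enumerating: Draft in 2; Docs in 1; QA in 4; Audit in 3.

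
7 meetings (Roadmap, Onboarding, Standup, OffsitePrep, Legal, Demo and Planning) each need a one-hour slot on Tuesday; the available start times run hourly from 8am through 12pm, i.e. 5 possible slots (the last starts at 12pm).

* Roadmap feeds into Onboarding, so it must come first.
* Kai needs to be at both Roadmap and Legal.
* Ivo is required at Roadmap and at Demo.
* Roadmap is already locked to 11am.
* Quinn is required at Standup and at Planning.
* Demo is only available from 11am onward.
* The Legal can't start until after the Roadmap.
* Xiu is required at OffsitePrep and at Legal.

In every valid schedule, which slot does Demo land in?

12pm

Demo's window is 11am–12pm.
Roadmap is fixed at 11am, and Demo can't share a slot with Roadmap.
So Demo must be 12pm.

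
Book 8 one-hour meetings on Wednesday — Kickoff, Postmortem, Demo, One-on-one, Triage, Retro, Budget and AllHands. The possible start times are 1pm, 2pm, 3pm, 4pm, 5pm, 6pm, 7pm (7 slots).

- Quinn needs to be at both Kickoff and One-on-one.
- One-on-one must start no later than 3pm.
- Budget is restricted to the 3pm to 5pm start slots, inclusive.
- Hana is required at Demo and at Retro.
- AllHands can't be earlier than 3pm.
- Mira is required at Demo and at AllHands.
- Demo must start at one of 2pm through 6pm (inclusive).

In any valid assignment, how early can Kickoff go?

1pm

Kickoff at 1pm is achievable: Postmortem=1pm, One-on-one=2pm, Demo=2pm, Retro=1pm, Kickoff=1pm, Budget=3pm, Triage=1pm, AllHands=3pm.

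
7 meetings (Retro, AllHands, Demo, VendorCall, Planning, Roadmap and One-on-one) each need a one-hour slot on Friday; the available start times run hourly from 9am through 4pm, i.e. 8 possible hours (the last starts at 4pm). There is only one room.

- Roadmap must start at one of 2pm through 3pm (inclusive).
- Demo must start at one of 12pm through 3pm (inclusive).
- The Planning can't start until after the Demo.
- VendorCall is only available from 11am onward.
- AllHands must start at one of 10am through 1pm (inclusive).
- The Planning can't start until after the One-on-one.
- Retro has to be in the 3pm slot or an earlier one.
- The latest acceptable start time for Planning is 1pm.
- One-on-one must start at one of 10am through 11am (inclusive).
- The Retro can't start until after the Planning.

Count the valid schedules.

4

Enumerating: One-on-one in 10am, AllHands in 11am, Demo in 12pm, Planning in 1pm, Roadmap in 2pm, VendorCall in 4pm, Retro in 3pm | VendorCall in 4pm, Planning in 1pm, One-on-one in 10am, Retro in 2pm, Roadmap in 3pm, AllHands in 11am, Demo in 12pm | Demo -> 12pm; Planning -> 1pm; AllHands -> 10am; Roadmap -> 2pm; VendorCall -> 4pm; Retro -> 3pm; One-on-one -> 11am | Roadmap in 3pm; VendorCall in 4pm; Planning in 1pm; AllHands in 10am; Retro in 2pm; One-on-one in 11am; Demo in 12pm.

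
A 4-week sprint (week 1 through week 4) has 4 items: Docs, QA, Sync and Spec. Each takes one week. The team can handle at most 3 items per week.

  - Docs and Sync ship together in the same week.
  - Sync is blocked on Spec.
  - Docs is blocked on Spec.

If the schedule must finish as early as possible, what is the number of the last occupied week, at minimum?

2

The precedence chain requires at least 2 distinct weeks.
With at most 3 per week and 4 tasks, at least 2 weeks are needed.
2 works (last occupied week: week 2): for example QA in week 1, Docs in week 2, Sync in week 2, Spec in week 1.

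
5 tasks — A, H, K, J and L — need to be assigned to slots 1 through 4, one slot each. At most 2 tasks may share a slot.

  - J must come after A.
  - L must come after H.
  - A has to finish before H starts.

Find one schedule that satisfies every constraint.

J in 2, H in 2, K in 1, A in 1, L in 3

Checking: H(2) before L(3); A(1) before H(2); A(1) before J(2); max 2 per slot (cap 2).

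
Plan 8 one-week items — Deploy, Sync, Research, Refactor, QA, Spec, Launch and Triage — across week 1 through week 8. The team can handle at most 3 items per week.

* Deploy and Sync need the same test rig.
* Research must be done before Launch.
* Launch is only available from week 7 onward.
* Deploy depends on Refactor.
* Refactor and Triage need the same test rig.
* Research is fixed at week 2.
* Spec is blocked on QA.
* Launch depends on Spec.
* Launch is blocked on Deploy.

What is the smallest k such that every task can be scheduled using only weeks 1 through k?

The precedence chain requires at least 3 distinct weeks.
With at most 3 per week and 8 tasks, at least 3 weeks are needed.
Launch can't be placed before week 7, so the schedule must run through at least week 7.
7 works (last occupied week: week 7): for example Launch -> week 7, Research -> week 2, Sync -> week 1, Refactor -> week 1, Spec -> week 2, Deploy -> week 2, Triage -> week 3, QA -> week 1.

7 weeks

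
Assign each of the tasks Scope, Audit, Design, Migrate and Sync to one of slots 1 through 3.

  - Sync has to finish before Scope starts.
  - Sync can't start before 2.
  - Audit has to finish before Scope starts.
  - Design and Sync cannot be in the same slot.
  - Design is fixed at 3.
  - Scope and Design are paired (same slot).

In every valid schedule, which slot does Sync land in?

2

Sync's window is 2–3.
Design is fixed at 3, and Sync can't share a slot with Design.
So Sync must be 2.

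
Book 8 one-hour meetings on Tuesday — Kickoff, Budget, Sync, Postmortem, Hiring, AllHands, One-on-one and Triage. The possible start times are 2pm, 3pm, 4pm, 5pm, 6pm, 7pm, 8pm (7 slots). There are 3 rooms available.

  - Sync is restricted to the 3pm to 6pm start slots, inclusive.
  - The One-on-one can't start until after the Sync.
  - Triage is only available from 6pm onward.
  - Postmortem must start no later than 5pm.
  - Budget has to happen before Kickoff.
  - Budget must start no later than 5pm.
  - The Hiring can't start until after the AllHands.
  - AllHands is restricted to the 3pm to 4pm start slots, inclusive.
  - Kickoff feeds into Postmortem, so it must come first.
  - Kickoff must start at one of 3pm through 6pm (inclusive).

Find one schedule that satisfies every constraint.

Postmortem -> 4pm; One-on-one -> 4pm; Triage -> 6pm; AllHands -> 3pm; Budget -> 2pm; Kickoff -> 3pm; Hiring -> 4pm; Sync -> 3pm

Checking: Kickoff(3pm) before Postmortem(4pm); Budget(2pm) before Kickoff(3pm); AllHands(3pm) before Hiring(4pm); Sync(3pm) before One-on-one(4pm); Postmortem=4pm in [2pm,5pm]; Budget=2pm in [2pm,5pm]; AllHands=3pm in [3pm,4pm]; Sync=3pm in [3pm,6pm]; Triage=6pm in [6pm,8pm]; Kickoff=3pm in [3pm,6pm]; max 3 per slot (cap 3).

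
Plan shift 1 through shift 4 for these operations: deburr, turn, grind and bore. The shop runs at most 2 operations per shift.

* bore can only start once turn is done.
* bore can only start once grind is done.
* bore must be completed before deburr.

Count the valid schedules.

6

Splitting on deburr: it can be shift 3 (1), shift 4 (5). Listing each branch's schedules as (turn, grind, bore) by shift number:
deburr=shift 3: (1,1,2) — 1.
deburr=shift 4: (1,1,2) (1,1,3) (1,2,3) (2,1,3) (2,2,3) — 5.
Summing: 1 + 5 = 6.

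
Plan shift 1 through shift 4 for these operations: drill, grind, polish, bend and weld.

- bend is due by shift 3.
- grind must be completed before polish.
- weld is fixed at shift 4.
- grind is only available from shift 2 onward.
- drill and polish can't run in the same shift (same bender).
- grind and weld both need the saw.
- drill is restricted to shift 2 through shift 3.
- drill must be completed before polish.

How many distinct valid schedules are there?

15

Splitting on drill: it can be shift 2 (9), shift 3 (6). Listing each branch's schedules as (grind, polish, bend, weld) by shift number:
drill=shift 2: (2,3,1,4) (2,3,2,4) (2,3,3,4) (2,4,1,4) (2,4,2,4) (2,4,3,4) (3,4,1,4) (3,4,2,4) (3,4,3,4) — 9.
drill=shift 3: (2,4,1,4) (2,4,2,4) (2,4,3,4) (3,4,1,4) (3,4,2,4) (3,4,3,4) — 6.
Summing: 9 + 6 = 15.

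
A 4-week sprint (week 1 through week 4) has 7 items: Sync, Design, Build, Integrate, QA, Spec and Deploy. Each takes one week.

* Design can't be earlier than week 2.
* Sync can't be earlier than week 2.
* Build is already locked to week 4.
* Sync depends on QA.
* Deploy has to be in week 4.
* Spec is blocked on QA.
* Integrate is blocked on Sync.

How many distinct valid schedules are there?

Splitting on Sync: it can be week 2 (18), week 3 (15). Listing each branch's schedules as (Design, Build, Integrate, QA, Spec, Deploy) by week number:
Sync=week 2: (2,4,3,1,2,4) (2,4,3,1,3,4) (2,4,3,1,4,4) (2,4,4,1,2,4) (2,4,4,1,3,4) (2,4,4,1,4,4) (3,4,3,1,2,4) (3,4,3,1,3,4) (3,4,3,1,4,4) (3,4,4,1,2,4) (3,4,4,1,3,4) (3,4,4,1,4,4) (4,4,3,1,2,4) (4,4,3,1,3,4) (4,4,3,1,4,4) (4,4,4,1,2,4) (4,4,4,1,3,4) (4,4,4,1,4,4) — 18.
Sync=week 3: (2,4,4,1,2,4) (2,4,4,1,3,4) (2,4,4,1,4,4) (2,4,4,2,3,4) (2,4,4,2,4,4) (3,4,4,1,2,4) (3,4,4,1,3,4) (3,4,4,1,4,4) (3,4,4,2,3,4) (3,4,4,2,4,4) (4,4,4,1,2,4) (4,4,4,1,3,4) (4,4,4,1,4,4) (4,4,4,2,3,4) (4,4,4,2,4,4) — 15.
Summing: 18 + 15 = 33.

33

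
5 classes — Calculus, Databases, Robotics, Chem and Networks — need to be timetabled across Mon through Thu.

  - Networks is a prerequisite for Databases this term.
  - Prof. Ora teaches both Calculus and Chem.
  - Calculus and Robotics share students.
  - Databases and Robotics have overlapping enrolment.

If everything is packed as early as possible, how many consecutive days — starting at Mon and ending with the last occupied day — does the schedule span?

2

The precedence chain requires at least 2 distinct days.
2 works (last occupied day: Tue): for example Robotics=Mon, Databases=Tue, Calculus=Tue, Chem=Mon, Networks=Mon.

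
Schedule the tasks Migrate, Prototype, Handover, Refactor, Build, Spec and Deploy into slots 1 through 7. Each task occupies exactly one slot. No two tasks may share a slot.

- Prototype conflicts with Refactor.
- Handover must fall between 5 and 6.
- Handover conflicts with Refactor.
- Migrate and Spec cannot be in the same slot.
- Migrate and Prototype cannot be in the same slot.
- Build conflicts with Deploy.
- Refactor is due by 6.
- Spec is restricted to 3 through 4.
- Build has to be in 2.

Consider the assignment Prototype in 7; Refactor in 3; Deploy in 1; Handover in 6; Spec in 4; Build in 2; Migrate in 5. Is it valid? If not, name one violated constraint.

Valid

Spec is restricted to 3 through 4 — holds.
Handover must fall between 5 and 6 — holds.
Refactor is due by 6 — holds.
Handover conflicts with Refactor — holds.
Build conflicts with Deploy — holds.
Prototype conflicts with Refactor — holds.
Migrate and Prototype cannot be in the same slot — holds.
Migrate and Spec cannot be in the same slot — holds.
Build has to be in 2 — holds.
No two tasks may share a slot — holds.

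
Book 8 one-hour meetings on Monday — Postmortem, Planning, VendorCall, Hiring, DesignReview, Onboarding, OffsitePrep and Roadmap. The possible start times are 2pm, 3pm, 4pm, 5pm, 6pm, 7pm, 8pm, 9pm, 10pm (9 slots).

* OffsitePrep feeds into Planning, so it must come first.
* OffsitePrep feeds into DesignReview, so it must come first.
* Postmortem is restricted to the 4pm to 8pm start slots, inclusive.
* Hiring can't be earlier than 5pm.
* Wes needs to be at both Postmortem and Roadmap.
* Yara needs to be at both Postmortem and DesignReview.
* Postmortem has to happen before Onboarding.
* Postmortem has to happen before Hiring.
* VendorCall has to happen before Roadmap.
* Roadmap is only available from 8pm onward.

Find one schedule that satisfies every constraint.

VendorCall in 2pm; Hiring in 5pm; Roadmap in 8pm; Planning in 3pm; OffsitePrep in 2pm; Onboarding in 5pm; DesignReview in 3pm; Postmortem in 4pm

Checking: VendorCall(2pm) before Roadmap(8pm); OffsitePrep(2pm) before DesignReview(3pm); OffsitePrep(2pm) before Planning(3pm); Postmortem(4pm) before Hiring(5pm); Postmortem(4pm) before Onboarding(5pm); Postmortem(4pm) != Roadmap(8pm); Postmortem(4pm) != DesignReview(3pm); Postmortem=4pm in [4pm,8pm]; Roadmap=8pm in [8pm,10pm]; Hiring=5pm in [5pm,10pm].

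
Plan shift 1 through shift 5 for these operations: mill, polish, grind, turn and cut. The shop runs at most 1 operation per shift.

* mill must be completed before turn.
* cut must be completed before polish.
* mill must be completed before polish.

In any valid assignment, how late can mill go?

shift 3

Downstream work caps mill at shift 4.
mill at shift 3 is achievable: grind=shift 2, polish=shift 4, mill=shift 3, turn=shift 5, cut=shift 1.
Nothing later works — the capacity limit rule out every shift after shift 3.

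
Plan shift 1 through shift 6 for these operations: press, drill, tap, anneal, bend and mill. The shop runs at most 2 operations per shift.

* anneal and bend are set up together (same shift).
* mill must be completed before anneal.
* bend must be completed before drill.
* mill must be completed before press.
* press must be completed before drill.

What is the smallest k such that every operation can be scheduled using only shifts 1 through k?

The precedence chain requires at least 3 distinct shifts.
With at most 2 per shift and 6 operations, at least 3 shifts are needed.
Could 3 shifts be enough, i.e. nothing placed later than shift 3? No: anneal must come after mill (at shift 1 or later) → {shift 2, shift 3}; mill must come before anneal (at shift 3 or earlier) → {shift 1, shift 2}; press must come after mill (at shift 1 or later) → {shift 2, shift 3}; drill must come after press (at shift 2 or later) → {shift 3}; press must come before drill (at shift 3 or earlier) → {shift 2}; bend must come before drill (at shift 3 or earlier) → {shift 1, shift 2}; anneal must be in the same shift as bend (in {shift 1, shift 2}) → {shift 2}; bend must be in the same shift as anneal (in {shift 2}) → {shift 2}; that puts press, anneal and bend all in shift 2 — more than 2 per shift.
So 3 shifts is not enough.
4 works (last occupied shift: shift 4): for example bend -> shift 3, anneal -> shift 3, mill -> shift 1, press -> shift 2, drill -> shift 4, tap -> shift 1.

4 shifts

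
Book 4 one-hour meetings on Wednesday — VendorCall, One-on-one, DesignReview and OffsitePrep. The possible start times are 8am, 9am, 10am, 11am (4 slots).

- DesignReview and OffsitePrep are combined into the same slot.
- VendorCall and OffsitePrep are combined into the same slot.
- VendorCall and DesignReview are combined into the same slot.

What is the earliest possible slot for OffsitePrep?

OffsitePrep at 8am is achievable: One-on-one=8am, DesignReview=8am, VendorCall=8am, OffsitePrep=8am.

8am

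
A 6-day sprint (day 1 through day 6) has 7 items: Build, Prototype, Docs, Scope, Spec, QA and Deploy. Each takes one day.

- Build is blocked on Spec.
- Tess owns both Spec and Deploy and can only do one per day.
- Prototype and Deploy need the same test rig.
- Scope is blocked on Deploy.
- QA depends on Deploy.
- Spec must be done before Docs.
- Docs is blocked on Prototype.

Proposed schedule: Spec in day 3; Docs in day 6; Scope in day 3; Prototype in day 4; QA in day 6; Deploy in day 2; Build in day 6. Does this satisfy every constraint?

Valid

Docs is blocked on Prototype — holds.
Build is blocked on Spec — holds.
Scope is blocked on Deploy — holds.
QA depends on Deploy — holds.
Tess owns both Spec and Deploy and can only do one per day — holds.
Prototype and Deploy need the same test rig — holds.
Spec must be done before Docs — holds.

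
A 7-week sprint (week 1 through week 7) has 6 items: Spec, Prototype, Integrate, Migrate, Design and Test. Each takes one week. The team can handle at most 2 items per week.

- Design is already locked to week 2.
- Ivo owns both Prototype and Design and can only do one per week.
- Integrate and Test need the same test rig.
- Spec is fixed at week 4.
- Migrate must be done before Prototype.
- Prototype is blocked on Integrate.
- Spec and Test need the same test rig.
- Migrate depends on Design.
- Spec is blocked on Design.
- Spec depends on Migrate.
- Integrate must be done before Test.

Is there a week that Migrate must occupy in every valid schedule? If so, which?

week 3

Design is fixed at week 2 and must come before Migrate, so Migrate is at least week 3.
Spec is fixed at week 4 and must come after Migrate, so Migrate is at most week 3.
So Migrate must be week 3.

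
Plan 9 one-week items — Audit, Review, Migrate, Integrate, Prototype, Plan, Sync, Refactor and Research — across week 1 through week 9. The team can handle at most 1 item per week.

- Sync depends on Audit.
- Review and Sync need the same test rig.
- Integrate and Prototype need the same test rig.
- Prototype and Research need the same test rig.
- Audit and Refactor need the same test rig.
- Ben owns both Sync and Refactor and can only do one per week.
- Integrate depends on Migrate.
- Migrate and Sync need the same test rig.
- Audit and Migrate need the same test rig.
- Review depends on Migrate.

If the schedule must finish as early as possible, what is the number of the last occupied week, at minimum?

week 9

The precedence chain requires at least 2 distinct weeks.
With at most 1 per week and 9 work items, at least 9 weeks are needed.
9 works (last occupied week: week 9): for example Migrate=week 1; Integrate=week 4; Research=week 9; Plan=week 7; Prototype=week 6; Review=week 3; Audit=week 2; Sync=week 5; Refactor=week 8.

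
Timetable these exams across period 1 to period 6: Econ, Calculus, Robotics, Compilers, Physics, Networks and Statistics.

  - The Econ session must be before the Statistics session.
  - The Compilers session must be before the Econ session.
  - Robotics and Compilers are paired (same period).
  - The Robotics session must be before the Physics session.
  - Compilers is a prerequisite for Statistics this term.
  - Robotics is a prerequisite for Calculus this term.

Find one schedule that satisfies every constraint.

Robotics -> period 1; Calculus -> period 2; Econ -> period 2; Physics -> period 2; Compilers -> period 1; Networks -> period 1; Statistics -> period 3

Checking: Compilers(period 1) before Statistics(period 3); Compilers(period 1) before Econ(period 2); Robotics(period 1) before Calculus(period 2); Robotics(period 1) before Physics(period 2); Econ(period 2) before Statistics(period 3); Robotics = Compilers = period 1.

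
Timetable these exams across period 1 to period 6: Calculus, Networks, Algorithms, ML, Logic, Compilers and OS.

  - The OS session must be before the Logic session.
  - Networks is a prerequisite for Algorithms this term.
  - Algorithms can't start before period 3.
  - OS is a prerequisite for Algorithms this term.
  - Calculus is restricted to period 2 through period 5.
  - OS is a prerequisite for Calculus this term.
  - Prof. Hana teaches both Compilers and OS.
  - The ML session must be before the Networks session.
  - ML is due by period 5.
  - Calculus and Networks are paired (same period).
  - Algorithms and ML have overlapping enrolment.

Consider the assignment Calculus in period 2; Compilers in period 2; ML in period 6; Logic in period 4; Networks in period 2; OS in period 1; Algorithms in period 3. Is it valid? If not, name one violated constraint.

No. ML is due by period 5 is not satisfied.

OS is a prerequisite for Calculus this term — holds.
OS is a prerequisite for Algorithms this term — holds.
Calculus is restricted to period 2 through period 5 — holds.
Networks is a prerequisite for Algorithms this term — holds.
Calculus and Networks are paired (same period) — holds.
ML is due by period 5 — violated.
Algorithms and ML have overlapping enrolment — holds.
Prof. Hana teaches both Compilers and OS — holds.
The OS session must be before the Logic session — holds.
Algorithms can't start before period 3 — holds.
The ML session must be before the Networks session — violated.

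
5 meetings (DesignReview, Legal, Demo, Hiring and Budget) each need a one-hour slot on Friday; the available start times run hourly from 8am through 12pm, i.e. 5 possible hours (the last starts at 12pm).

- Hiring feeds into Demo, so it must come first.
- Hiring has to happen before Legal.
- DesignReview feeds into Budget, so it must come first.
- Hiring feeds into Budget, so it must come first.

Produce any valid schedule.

Hiring -> 8am; DesignReview -> 8am; Budget -> 9am; Legal -> 9am; Demo -> 9am

Checking: DesignReview(8am) before Budget(9am); Hiring(8am) before Demo(9am); Hiring(8am) before Legal(9am); Hiring(8am) before Budget(9am).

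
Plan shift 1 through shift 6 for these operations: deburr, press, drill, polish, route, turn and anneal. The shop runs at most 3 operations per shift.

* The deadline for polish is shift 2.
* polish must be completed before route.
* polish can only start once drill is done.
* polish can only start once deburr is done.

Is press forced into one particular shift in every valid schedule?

No

press can be shift 1 (e.g. anneal=shift 2, press=shift 1, route=shift 3, deburr=shift 1, turn=shift 2, drill=shift 1, polish=shift 2) or shift 2 (e.g. drill=shift 1; polish=shift 2; press=shift 2; route=shift 3; deburr=shift 1; turn=shift 1; anneal=shift 2).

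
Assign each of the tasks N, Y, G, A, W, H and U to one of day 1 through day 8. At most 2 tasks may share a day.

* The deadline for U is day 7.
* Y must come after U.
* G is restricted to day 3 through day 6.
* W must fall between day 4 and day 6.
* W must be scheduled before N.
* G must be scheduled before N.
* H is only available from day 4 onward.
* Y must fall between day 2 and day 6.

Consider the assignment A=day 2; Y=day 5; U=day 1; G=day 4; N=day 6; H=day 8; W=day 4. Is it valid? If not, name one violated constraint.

Y must come after U — holds.
W must fall between day 4 and day 6 — holds.
W must be scheduled before N — holds.
G must be scheduled before N — holds.
At most 2 tasks may share a day — holds.
G is restricted to day 3 through day 6 — holds.
H is only available from day 4 onward — holds.
Y must fall between day 2 and day 6 — holds.
The deadline for U is day 7 — holds.

Yes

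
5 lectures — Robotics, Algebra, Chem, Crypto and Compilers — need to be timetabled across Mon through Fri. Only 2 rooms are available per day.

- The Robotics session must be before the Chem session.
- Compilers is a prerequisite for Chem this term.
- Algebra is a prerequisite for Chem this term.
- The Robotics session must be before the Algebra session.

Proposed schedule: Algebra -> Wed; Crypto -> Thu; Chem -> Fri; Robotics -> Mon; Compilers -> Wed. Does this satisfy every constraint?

Valid

The Robotics session must be before the Algebra session — holds.
Only 2 rooms are available per day — holds.
The Robotics session must be before the Chem session — holds.
Compilers is a prerequisite for Chem this term — holds.
Algebra is a prerequisite for Chem this term — holds.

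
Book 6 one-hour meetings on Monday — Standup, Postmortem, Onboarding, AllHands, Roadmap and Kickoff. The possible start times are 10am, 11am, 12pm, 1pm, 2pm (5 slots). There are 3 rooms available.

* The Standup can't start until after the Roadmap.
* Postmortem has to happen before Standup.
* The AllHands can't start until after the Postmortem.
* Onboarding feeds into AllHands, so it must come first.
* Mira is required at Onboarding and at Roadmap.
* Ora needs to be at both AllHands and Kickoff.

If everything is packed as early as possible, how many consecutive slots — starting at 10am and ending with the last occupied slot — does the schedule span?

The precedence chain requires at least 2 distinct slots.
With at most 3 per slot and 6 meetings, at least 2 slots are needed.
Could 2 slots be enough, i.e. nothing placed later than 11am? No: Standup must come after Postmortem (at 10am or later) → {11am}; AllHands must come after Onboarding (at 10am or later) → {11am}; Onboarding must come before AllHands (at 11am or earlier) → {10am}; Roadmap must come before Standup (at 11am or earlier) → {10am}; Roadmap can't share with Onboarding (10am) → nothing is left.
So 2 slots is not enough.
3 works (last occupied slot: 12pm): for example Roadmap=10am, Standup=11am, Postmortem=10am, AllHands=12pm, Onboarding=11am, Kickoff=10am.

3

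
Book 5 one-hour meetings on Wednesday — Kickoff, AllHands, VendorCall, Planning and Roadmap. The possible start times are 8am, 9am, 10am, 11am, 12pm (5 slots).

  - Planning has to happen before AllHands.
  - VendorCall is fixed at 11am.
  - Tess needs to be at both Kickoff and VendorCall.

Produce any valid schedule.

VendorCall in 11am, AllHands in 9am, Planning in 8am, Roadmap in 8am, Kickoff in 8am

Checking: Planning(8am) before AllHands(9am); Kickoff(8am) != VendorCall(11am); VendorCall=11am in [11am,11am].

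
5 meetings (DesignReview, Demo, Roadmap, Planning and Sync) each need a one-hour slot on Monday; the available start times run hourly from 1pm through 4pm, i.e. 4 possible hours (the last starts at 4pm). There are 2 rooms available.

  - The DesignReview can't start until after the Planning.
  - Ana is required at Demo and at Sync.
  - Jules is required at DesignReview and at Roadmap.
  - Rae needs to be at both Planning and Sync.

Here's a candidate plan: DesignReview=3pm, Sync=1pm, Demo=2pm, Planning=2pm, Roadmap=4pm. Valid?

Valid

The DesignReview can't start until after the Planning — holds.
Rae needs to be at both Planning and Sync — holds.
Jules is required at DesignReview and at Roadmap — holds.
Ana is required at Demo and at Sync — holds.
There are 2 rooms available — holds.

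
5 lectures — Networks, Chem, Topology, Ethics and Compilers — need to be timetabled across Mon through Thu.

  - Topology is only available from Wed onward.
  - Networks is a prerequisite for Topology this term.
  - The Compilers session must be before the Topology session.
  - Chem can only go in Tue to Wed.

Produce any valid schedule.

Networks=Mon; Compilers=Mon; Topology=Wed; Ethics=Mon; Chem=Tue

Checking: Compilers(Mon) before Topology(Wed); Networks(Mon) before Topology(Wed); Chem=Tue in [Tue,Wed]; Topology=Wed in [Wed,Thu].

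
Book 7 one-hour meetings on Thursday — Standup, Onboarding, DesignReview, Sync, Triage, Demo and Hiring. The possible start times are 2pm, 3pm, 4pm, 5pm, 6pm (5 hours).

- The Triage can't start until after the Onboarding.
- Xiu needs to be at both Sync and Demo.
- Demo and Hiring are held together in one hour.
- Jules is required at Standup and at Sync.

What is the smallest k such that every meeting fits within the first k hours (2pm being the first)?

2 hours

The precedence chain requires at least 2 distinct hours.
2 works (last occupied hour: 3pm): for example Standup=2pm, Onboarding=2pm, Hiring=2pm, Triage=3pm, Demo=2pm, Sync=3pm, DesignReview=2pm.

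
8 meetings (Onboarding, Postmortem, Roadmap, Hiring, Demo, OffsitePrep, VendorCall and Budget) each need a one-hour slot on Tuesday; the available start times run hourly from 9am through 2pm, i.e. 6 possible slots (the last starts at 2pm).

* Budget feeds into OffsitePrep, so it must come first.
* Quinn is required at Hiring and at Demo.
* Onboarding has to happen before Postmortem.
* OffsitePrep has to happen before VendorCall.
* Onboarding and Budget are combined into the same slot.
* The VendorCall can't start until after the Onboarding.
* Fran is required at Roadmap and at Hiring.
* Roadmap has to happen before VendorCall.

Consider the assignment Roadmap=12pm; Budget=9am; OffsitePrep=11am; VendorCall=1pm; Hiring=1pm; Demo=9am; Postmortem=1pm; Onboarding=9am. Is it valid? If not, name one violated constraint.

Yes

OffsitePrep has to happen before VendorCall — holds.
Fran is required at Roadmap and at Hiring — holds.
Budget feeds into OffsitePrep, so it must come first — holds.
Onboarding has to happen before Postmortem — holds.
Roadmap has to happen before VendorCall — holds.
Quinn is required at Hiring and at Demo — holds.
The VendorCall can't start until after the Onboarding — holds.
Onboarding and Budget are combined into the same slot — holds.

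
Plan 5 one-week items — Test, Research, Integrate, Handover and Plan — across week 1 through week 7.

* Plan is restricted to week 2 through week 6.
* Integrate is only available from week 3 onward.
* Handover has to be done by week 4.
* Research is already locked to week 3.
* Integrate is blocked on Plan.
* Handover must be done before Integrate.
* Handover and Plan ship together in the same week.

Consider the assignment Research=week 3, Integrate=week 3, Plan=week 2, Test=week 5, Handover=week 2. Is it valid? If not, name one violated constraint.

Yes

Integrate is blocked on Plan — holds.
Integrate is only available from week 3 onward — holds.
Handover and Plan ship together in the same week — holds.
Handover must be done before Integrate — holds.
Research is already locked to week 3 — holds.
Plan is restricted to week 2 through week 6 — holds.
Handover has to be done by week 4 — holds.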